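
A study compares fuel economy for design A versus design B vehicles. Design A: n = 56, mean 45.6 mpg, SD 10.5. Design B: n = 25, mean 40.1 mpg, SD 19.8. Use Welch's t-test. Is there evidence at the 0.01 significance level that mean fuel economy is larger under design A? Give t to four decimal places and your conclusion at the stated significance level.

Let group 1 = design A, group 2 = design B. H0: μ_1 = μ_2; H1: μ_1 > μ_2 (Welch's two-sample t-test, right-tailed).
t = (x̄_1 − x̄_2)/√(s_1²/n_1 + s_2²/n_2) = (45.6 − 40.1)/√(10.5²/56 + 19.8²/25) = 1.3091
Welch–Satterthwaite df ≈ 30.20
p-value = P(T ≥ 1.3091) ≈ 0.100
Since p ≈ 0.100 > α = 0.01, fail to reject H0; the evidence is not statistically significant.

t = 1.3091; fail to reject H0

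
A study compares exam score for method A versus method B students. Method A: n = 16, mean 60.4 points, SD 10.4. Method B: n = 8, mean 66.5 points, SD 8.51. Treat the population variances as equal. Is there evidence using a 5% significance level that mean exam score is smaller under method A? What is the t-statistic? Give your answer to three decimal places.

-1.432

Let group 1 = method A, group 2 = method B. H0: μ_1 = μ_2; H1: μ_1 < μ_2 (two-sample pooled-variance t-test, left-tailed).
s_p² = [(16−1)·10.4² + (8−1)·8.51²]/(16+8−2) = 96.7882
t = (60.4 − 66.5)/√[96.7882·(1/16 + 1/8)] = -1.432
df = n₁ + n₂ − 2 = 22
p-value = P(T ≤ -1.432) ≈ 0.083
Since p ≈ 0.083 > α = 0.05, fail to reject H0; the evidence is not statistically significant.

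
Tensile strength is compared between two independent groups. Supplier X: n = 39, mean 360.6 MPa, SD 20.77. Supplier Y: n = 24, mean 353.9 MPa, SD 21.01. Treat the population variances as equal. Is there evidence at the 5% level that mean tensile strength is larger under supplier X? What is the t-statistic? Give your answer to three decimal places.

Let group 1 = supplier X, group 2 = supplier Y. H0: μ_1 = μ_2; H1: μ_1 > μ_2 (two-sample pooled-variance t-test, right-tailed).
s_p² = [(39−1)·20.77² + (24−1)·21.01²]/(39+24−2) = 435.174
t = (360.6 − 353.9)/√[435.174·(1/39 + 1/24)] = 1.238
df = n₁ + n₂ − 2 = 61
p-value = P(T ≥ 1.238) ≈ 0.110
Since p ≈ 0.110 > α = 0.05, fail to reject H0; the data do not provide sufficient evidence against H0.

1.238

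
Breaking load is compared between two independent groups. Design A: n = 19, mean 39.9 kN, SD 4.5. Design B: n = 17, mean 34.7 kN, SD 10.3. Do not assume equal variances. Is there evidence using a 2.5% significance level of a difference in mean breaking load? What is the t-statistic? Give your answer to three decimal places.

1.924

Let group 1 = design A, group 2 = design B. H0: μ_1 = μ_2; H1: μ_1 ≠ μ_2 (Welch's two-sample t-test, two-sided).
t = (x̄_1 − x̄_2)/√(s_1²/n_1 + s_2²/n_2) = (39.9 − 34.7)/√(4.5²/19 + 10.3²/17) = 1.924
Welch–Satterthwaite df ≈ 21.38
Two-sided p-value ≈ 0.068
Since p ≈ 0.068 > α = 0.025, fail to reject H0; the evidence is not statistically significant.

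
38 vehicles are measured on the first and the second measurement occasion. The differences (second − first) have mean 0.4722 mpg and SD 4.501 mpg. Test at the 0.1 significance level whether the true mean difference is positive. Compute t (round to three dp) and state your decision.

t = 0.647; fail to reject H0

H0: μ_d = 0; H1: μ_d > 0 (paired t-test on the differences, right-tailed).
t = d̄/(s_d/√n) = 0.4722/(4.501/√38) = 0.647
df = n − 1 = 37
p-value = P(T ≥ 0.647) ≈ 0.2609
Since p ≈ 0.2609 > α = 0.1, fail to reject H0; the data do not provide sufficient evidence against H0.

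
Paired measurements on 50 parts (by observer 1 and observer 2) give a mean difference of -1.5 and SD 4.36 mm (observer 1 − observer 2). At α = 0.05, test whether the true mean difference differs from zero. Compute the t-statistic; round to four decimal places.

H0: μ_d = 0; H1: μ_d ≠ 0 (paired t-test on the differences, two-sided).
t = d̄/(s_d/√n) = -1.5/(4.36/√50) = -2.4327
df = n − 1 = 49
Two-sided p-value ≈ 0.019
Since p ≈ 0.019 < α = 0.05, reject H0; the evidence is statistically significant.

-2.4327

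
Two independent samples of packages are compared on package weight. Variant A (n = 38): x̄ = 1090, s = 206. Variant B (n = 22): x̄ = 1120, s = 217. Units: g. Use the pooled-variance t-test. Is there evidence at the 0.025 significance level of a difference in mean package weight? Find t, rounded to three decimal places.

-0.533

Let group 1 = variant A, group 2 = variant B. H0: μ_1 = μ_2; H1: μ_1 ≠ μ_2 (two-sample pooled-variance t-test, two-sided).
s_p² = [(38−1)·206² + (22−1)·217²]/(38+22−2) = 44120.7
t = (1090 − 1120)/√[44120.7·(1/38 + 1/22)] = -0.533
df = n₁ + n₂ − 2 = 58
Two-sided p-value ≈ 0.596
Since p ≈ 0.596 > α = 0.025, fail to reject H0; the data do not provide sufficient evidence against H0.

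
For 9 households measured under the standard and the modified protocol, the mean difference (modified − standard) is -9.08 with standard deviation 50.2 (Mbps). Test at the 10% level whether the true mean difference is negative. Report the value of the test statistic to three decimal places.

H0: μ_d = 0; H1: μ_d < 0 (paired t-test on the differences, left-tailed).
t = d̄/(s_d/√n) = -9.08/(50.2/√9) = -0.543
df = n − 1 = 8
p-value = P(T ≤ -0.543) ≈ 0.301
Since p ≈ 0.301 > α = 0.1, fail to reject H0; the data do not provide sufficient evidence against H0.

-0.543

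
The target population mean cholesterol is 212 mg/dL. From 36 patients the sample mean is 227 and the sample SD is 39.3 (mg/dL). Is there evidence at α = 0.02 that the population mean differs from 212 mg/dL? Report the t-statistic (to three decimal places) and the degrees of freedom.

H0: μ = 212; H1: μ ≠ 212 (one-sample t-test, two-sided).
t = (x̄ − μ₀)/(s/√n) = (227 − 212)/(39.3/√36) = 2.290
df = n − 1 = 35
Two-sided p-value ≈ 0.028
Since p ≈ 0.028 > α = 0.02, fail to reject H0; the evidence is not statistically significant.

t = 2.290, df = 35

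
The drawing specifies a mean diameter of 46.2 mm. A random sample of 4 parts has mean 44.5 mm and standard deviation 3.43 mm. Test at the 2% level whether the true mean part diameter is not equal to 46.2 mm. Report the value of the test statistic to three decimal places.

H0: μ = 46.2; H1: μ ≠ 46.2 (one-sample t-test, two-sided).
t = (x̄ − μ₀)/(s/√n) = (44.5 − 46.2)/(3.43/√4) = -0.991
df = n − 1 = 3
Two-sided p-value ≈ 0.3946
Since p ≈ 0.3946 > α = 0.02, fail to reject H0; the data do not provide sufficient evidence against H0.

-0.991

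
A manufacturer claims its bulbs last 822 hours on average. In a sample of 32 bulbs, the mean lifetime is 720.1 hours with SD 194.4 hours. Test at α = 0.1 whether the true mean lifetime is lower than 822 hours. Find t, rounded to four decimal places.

-2.9652

H0: μ = 822; H1: μ < 822 (one-sample t-test, left-tailed).
t = (x̄ − μ₀)/(s/√n) = (720.1 − 822)/(194.4/√32) = -2.9652
df = n − 1 = 31
p-value = P(T ≤ -2.9652) ≈ 0.0029
Since p ≈ 0.0029 < α = 0.1, reject H0; the data support H1.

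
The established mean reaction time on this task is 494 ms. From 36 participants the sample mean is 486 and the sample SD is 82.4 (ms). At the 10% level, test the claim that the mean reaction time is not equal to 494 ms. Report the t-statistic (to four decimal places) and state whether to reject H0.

t = -0.5825; fail to reject H0

H0: μ = 494; H1: μ ≠ 494 (one-sample t-test, two-sided).
t = (x̄ − μ₀)/(s/√n) = (486 − 494)/(82.4/√36) = -0.5825
df = n − 1 = 35
Two-sided p-value ≈ 0.5639
Since p ≈ 0.5639 > α = 0.1, fail to reject H0; the evidence is not statistically significant.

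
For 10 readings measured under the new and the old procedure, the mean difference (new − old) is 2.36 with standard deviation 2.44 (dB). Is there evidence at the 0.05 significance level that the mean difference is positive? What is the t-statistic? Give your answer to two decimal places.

H0: μ_d = 0; H1: μ_d > 0 (paired t-test on the differences, right-tailed).
t = d̄/(s_d/√n) = 2.36/(2.44/√10) = 3.06
df = n − 1 = 9
p-value = P(T ≥ 3.06) ≈ 0.0068
Since p ≈ 0.0068 < α = 0.05, reject H0; the evidence is statistically significant.

3.06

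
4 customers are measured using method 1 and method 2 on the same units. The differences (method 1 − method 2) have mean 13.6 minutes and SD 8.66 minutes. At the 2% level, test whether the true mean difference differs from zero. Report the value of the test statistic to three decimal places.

H0: μ_d = 0; H1: μ_d ≠ 0 (paired t-test on the differences, two-sided).
t = d̄/(s_d/√n) = 13.6/(8.66/√4) = 3.141
df = n − 1 = 3
Two-sided p-value ≈ 0.0516
Since p ≈ 0.0516 > α = 0.02, fail to reject H0; the data do not provide sufficient evidence against H0.

3.141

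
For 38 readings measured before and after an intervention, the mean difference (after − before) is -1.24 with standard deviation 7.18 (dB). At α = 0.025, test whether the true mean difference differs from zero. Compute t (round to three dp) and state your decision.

t = -1.065; fail to reject H0

H0: μ_d = 0; H1: μ_d ≠ 0 (paired t-test on the differences, two-sided).
t = d̄/(s_d/√n) = -1.24/(7.18/√38) = -1.065
df = n − 1 = 37
Two-sided p-value ≈ 0.2940
Since p ≈ 0.2940 > α = 0.025, fail to reject H0; the evidence is not statistically significant.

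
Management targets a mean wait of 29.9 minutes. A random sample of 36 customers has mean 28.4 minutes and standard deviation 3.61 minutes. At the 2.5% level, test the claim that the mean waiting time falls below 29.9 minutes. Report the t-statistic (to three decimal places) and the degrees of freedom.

t = -2.493, df = 35

H0: μ = 29.9; H1: μ < 29.9 (one-sample t-test, left-tailed).
t = (x̄ − μ₀)/(s/√n) = (28.4 − 29.9)/(3.61/√36) = -2.493
df = n − 1 = 35
p-value = P(T ≤ -2.493) ≈ 0.0088
Since p ≈ 0.0088 < α = 0.025, reject H0; the data support H1.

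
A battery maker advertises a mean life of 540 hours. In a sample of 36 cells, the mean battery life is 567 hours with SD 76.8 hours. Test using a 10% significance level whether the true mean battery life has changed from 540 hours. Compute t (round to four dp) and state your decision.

t = 2.1094; reject H0

H0: μ = 540; H1: μ ≠ 540 (one-sample t-test, two-sided).
t = (x̄ − μ₀)/(s/√n) = (567 − 540)/(76.8/√36) = 2.1094
df = n − 1 = 35
Two-sided p-value ≈ 0.0421
Since p ≈ 0.0421 < α = 0.1, reject H0; the evidence is statistically significant.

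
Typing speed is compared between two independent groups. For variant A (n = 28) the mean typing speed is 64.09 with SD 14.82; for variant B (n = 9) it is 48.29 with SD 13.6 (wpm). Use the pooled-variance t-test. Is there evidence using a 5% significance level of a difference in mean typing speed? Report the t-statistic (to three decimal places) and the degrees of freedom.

t = 2.834, df = 35

Let group 1 = variant A, group 2 = variant B. H0: μ_1 = μ_2; H1: μ_1 ≠ μ_2 (two-sample pooled-variance t-test, two-sided).
s_p² = [(28−1)·14.82² + (9−1)·13.6²]/(28+9−2) = 211.707
t = (64.09 − 48.29)/√[211.707·(1/28 + 1/9)] = 2.834
df = n₁ + n₂ − 2 = 35
Two-sided p-value ≈ 0.008
Since p ≈ 0.008 < α = 0.05, reject H0; the evidence is statistically significant.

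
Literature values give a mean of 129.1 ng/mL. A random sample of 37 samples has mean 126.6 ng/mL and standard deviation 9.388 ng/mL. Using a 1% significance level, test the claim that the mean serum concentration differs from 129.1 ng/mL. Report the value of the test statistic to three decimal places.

H0: μ = 129.1; H1: μ ≠ 129.1 (one-sample t-test, two-sided).
t = (x̄ − μ₀)/(s/√n) = (126.6 − 129.1)/(9.388/√37) = -1.620
df = n − 1 = 36
Two-sided p-value ≈ 0.1140
Since p ≈ 0.1140 > α = 0.01, fail to reject H0; the data do not provide sufficient evidence against H0.

-1.620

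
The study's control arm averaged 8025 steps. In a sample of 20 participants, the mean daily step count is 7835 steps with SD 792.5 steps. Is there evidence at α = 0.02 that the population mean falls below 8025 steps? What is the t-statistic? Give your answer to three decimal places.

H0: μ = 8025; H1: μ < 8025 (one-sample t-test, left-tailed).
t = (x̄ − μ₀)/(s/√n) = (7835 − 8025)/(792.5/√20) = -1.072
df = n − 1 = 19
p-value = P(T ≤ -1.072) ≈ 0.149
Since p ≈ 0.149 > α = 0.02, fail to reject H0; the evidence is not statistically significant.

-1.072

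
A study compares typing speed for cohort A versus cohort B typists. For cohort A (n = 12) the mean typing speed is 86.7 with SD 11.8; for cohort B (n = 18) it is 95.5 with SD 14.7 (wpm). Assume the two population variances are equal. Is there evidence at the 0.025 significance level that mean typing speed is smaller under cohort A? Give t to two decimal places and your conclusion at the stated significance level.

Let group 1 = cohort A, group 2 = cohort B. H0: μ_1 = μ_2; H1: μ_1 < μ_2 (two-sample pooled-variance t-test, left-tailed).
s_p² = [(12−1)·11.8² + (18−1)·14.7²]/(12+18−2) = 185.899
t = (86.7 − 95.5)/√[185.899·(1/12 + 1/18)] = -1.73
df = n₁ + n₂ − 2 = 28
p-value = P(T ≤ -1.73) ≈ 0.0472
Since p ≈ 0.0472 > α = 0.025, fail to reject H0; the data do not provide sufficient evidence against H0.

t = -1.73; fail to reject H0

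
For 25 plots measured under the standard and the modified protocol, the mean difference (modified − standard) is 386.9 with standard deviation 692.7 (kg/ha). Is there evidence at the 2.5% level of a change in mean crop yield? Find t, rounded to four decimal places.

H0: μ_d = 0; H1: μ_d ≠ 0 (paired t-test on the differences, two-sided).
t = d̄/(s_d/√n) = 386.9/(692.7/√25) = 2.7927
df = n − 1 = 24
Two-sided p-value ≈ 0.0101
Since p ≈ 0.0101 < α = 0.025, reject H0; the evidence is statistically significant.

2.7927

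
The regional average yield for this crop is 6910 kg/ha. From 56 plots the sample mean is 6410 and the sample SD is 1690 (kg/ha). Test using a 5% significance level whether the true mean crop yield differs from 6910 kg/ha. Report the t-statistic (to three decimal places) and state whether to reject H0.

t = -2.214; reject H0

H0: μ = 6910; H1: μ ≠ 6910 (one-sample t-test, two-sided).
t = (x̄ − μ₀)/(s/√n) = (6410 − 6910)/(1690/√56) = -2.214
df = n − 1 = 55
Two-sided p-value ≈ 0.0310
Since p ≈ 0.0310 < α = 0.05, reject H0; the data support H1.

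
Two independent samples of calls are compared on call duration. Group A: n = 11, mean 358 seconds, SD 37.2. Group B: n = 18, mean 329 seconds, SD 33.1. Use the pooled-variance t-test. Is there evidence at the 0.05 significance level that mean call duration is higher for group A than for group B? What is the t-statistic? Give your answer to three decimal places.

2.185

Let group 1 = group A, group 2 = group B. H0: μ_1 = μ_2; H1: μ_1 > μ_2 (two-sample pooled-variance t-test, right-tailed).
s_p² = [(11−1)·37.2² + (18−1)·33.1²]/(11+18−2) = 1202.36
t = (358 − 329)/√[1202.36·(1/11 + 1/18)] = 2.185
df = n₁ + n₂ − 2 = 27
p-value = P(T ≥ 2.185) ≈ 0.019
Since p ≈ 0.019 < α = 0.05, reject H0; the data support H1.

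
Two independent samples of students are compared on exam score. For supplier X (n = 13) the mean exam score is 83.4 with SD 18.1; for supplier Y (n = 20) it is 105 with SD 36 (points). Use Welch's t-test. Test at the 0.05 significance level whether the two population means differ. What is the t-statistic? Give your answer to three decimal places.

-2.277

Let group 1 = supplier X, group 2 = supplier Y. H0: μ_1 = μ_2; H1: μ_1 ≠ μ_2 (Welch's two-sample t-test, two-sided).
t = (x̄_1 − x̄_2)/√(s_1²/n_1 + s_2²/n_2) = (83.4 − 105)/√(18.1²/13 + 36²/20) = -2.277
Welch–Satterthwaite df ≈ 29.57
Two-sided p-value ≈ 0.0302
Since p ≈ 0.0302 < α = 0.05, reject H0; the data support H1.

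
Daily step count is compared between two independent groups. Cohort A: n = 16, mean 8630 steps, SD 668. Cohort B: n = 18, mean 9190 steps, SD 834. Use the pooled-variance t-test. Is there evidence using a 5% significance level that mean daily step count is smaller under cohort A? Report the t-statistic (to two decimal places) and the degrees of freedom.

t = -2.14, df = 32

Let group 1 = cohort A, group 2 = cohort B. H0: μ_1 = μ_2; H1: μ_1 < μ_2 (two-sample pooled-variance t-test, left-tailed).
s_p² = [(16−1)·668² + (18−1)·834²]/(16+18−2) = 578682
t = (8630 − 9190)/√[578682·(1/16 + 1/18)] = -2.14
df = n₁ + n₂ − 2 = 32
p-value = P(T ≤ -2.14) ≈ 0.0199
Since p ≈ 0.0199 < α = 0.05, reject H0; the evidence is statistically significant.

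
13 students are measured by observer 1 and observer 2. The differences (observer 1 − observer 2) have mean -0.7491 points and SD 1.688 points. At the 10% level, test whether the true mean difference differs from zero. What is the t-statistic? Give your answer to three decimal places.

-1.600

H0: μ_d = 0; H1: μ_d ≠ 0 (paired t-test on the differences, two-sided).
t = d̄/(s_d/√n) = -0.7491/(1.688/√13) = -1.600
df = n − 1 = 12
Two-sided p-value ≈ 0.1356
Since p ≈ 0.1356 > α = 0.1, fail to reject H0; the data do not provide sufficient evidence against H0.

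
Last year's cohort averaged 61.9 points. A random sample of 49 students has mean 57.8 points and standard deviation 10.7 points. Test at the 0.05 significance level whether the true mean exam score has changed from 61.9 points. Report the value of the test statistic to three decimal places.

-2.682

H0: μ = 61.9; H1: μ ≠ 61.9 (one-sample t-test, two-sided).
t = (x̄ − μ₀)/(s/√n) = (57.8 − 61.9)/(10.7/√49) = -2.682
df = n − 1 = 48
Two-sided p-value ≈ 0.0100
Since p ≈ 0.0100 < α = 0.05, reject H0; the evidence is statistically significant.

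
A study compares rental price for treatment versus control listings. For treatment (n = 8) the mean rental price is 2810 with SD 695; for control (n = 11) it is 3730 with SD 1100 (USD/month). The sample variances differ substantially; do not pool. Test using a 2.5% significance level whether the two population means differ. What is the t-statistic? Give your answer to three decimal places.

-2.229

Let group 1 = treatment, group 2 = control. H0: μ_1 = μ_2; H1: μ_1 ≠ μ_2 (Welch's two-sample t-test, two-sided).
t = (x̄_1 − x̄_2)/√(s_1²/n_1 + s_2²/n_2) = (2810 − 3730)/√(695²/8 + 1100²/11) = -2.229
Welch–Satterthwaite df ≈ 16.77
Two-sided p-value ≈ 0.040
Since p ≈ 0.040 > α = 0.025, fail to reject H0; the data do not provide sufficient evidence against H0.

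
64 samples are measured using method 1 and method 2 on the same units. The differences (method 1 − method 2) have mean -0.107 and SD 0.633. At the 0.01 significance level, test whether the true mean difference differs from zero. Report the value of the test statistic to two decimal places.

H0: μ_d = 0; H1: μ_d ≠ 0 (paired t-test on the differences, two-sided).
t = d̄/(s_d/√n) = -0.107/(0.633/√64) = -1.35
df = n − 1 = 63
Two-sided p-value ≈ 0.1811
Since p ≈ 0.1811 > α = 0.01, fail to reject H0; the evidence is not statistically significant.

-1.35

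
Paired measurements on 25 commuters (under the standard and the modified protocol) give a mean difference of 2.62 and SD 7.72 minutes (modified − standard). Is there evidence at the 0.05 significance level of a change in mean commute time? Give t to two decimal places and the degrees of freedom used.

t = 1.70, df = 24

H0: μ_d = 0; H1: μ_d ≠ 0 (paired t-test on the differences, two-sided).
t = d̄/(s_d/√n) = 2.62/(7.72/√25) = 1.70
df = n − 1 = 24
Two-sided p-value ≈ 0.103
Since p ≈ 0.103 > α = 0.05, fail to reject H0; the evidence is not statistically significant.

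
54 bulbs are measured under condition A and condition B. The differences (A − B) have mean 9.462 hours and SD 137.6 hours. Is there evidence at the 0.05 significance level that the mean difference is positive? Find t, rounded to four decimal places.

H0: μ_d = 0; H1: μ_d > 0 (paired t-test on the differences, right-tailed).
t = d̄/(s_d/√n) = 9.462/(137.6/√54) = 0.5053
df = n − 1 = 53
p-value = P(T ≥ 0.5053) ≈ 0.308
Since p ≈ 0.308 > α = 0.05, fail to reject H0; the data do not provide sufficient evidence against H0.

0.5053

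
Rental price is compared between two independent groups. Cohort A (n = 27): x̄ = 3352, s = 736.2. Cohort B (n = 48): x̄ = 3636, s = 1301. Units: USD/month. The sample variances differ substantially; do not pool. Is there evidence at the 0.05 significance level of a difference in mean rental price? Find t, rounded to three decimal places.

Let group 1 = cohort A, group 2 = cohort B. H0: μ_1 = μ_2; H1: μ_1 ≠ μ_2 (Welch's two-sample t-test, two-sided).
t = (x̄_1 − x̄_2)/√(s_1²/n_1 + s_2²/n_2) = (3352 − 3636)/√(736.2²/27 + 1301²/48) = -1.207
Welch–Satterthwaite df ≈ 72.99
Two-sided p-value ≈ 0.2312
Since p ≈ 0.2312 > α = 0.05, fail to reject H0; the evidence is not statistically significant.

-1.207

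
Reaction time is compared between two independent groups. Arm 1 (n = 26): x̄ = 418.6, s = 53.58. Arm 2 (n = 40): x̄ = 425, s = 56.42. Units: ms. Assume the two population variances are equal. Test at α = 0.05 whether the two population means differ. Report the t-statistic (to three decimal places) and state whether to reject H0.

t = -0.459; fail to reject H0

Let group 1 = arm 1, group 2 = arm 2. H0: μ_1 = μ_2; H1: μ_1 ≠ μ_2 (two-sample pooled-variance t-test, two-sided).
s_p² = [(26−1)·53.58² + (40−1)·56.42²]/(26+40−2) = 3061.19
t = (418.6 − 425)/√[3061.19·(1/26 + 1/40)] = -0.459
df = n₁ + n₂ − 2 = 64
Two-sided p-value ≈ 0.6477
Since p ≈ 0.6477 > α = 0.05, fail to reject H0; the data do not provide sufficient evidence against H0.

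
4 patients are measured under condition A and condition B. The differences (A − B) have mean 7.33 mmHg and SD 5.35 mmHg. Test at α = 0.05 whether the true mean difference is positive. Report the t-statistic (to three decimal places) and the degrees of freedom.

H0: μ_d = 0; H1: μ_d > 0 (paired t-test on the differences, right-tailed).
t = d̄/(s_d/√n) = 7.33/(5.35/√4) = 2.740
df = n − 1 = 3
p-value = P(T ≥ 2.740) ≈ 0.036
Since p ≈ 0.036 < α = 0.05, reject H0; the data support H1.

t = 2.740, df = 3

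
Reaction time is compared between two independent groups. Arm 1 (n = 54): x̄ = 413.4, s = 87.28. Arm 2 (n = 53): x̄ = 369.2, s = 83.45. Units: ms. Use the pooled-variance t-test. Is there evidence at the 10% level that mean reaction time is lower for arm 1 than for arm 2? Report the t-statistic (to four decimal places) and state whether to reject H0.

t = 2.6766; fail to reject H0

Let group 1 = arm 1, group 2 = arm 2. H0: μ_1 = μ_2; H1: μ_1 < μ_2 (two-sample pooled-variance t-test, left-tailed).
s_p² = [(54−1)·87.28² + (53−1)·83.45²]/(54+53−2) = 7293.96
t = (413.4 − 369.2)/√[7293.96·(1/54 + 1/53)] = 2.6766
df = n₁ + n₂ − 2 = 105
p-value = P(T ≤ 2.6766) ≈ 0.996
Since p ≈ 0.996 > α = 0.1, fail to reject H0; the data do not provide sufficient evidence against H0.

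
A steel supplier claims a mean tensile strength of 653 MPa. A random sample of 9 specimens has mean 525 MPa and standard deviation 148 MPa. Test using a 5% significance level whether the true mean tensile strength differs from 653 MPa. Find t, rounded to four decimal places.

-2.5946

H0: μ = 653; H1: μ ≠ 653 (one-sample t-test, two-sided).
t = (x̄ − μ₀)/(s/√n) = (525 − 653)/(148/√9) = -2.5946
df = n − 1 = 8
Two-sided p-value ≈ 0.0319
Since p ≈ 0.0319 < α = 0.05, reject H0; the evidence is statistically significant.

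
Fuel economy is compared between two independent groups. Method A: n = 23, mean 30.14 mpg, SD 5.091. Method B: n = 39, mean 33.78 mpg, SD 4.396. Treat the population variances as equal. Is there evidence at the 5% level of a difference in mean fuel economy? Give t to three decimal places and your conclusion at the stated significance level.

t = -2.969; reject H0

Let group 1 = method A, group 2 = method B. H0: μ_1 = μ_2; H1: μ_1 ≠ μ_2 (two-sample pooled-variance t-test, two-sided).
s_p² = [(23−1)·5.091² + (39−1)·4.396²]/(23+39−2) = 21.7424
t = (30.14 − 33.78)/√[21.7424·(1/23 + 1/39)] = -2.969
df = n₁ + n₂ − 2 = 60
Two-sided p-value ≈ 0.0043
Since p ≈ 0.0043 < α = 0.05, reject H0; the evidence is statistically significant.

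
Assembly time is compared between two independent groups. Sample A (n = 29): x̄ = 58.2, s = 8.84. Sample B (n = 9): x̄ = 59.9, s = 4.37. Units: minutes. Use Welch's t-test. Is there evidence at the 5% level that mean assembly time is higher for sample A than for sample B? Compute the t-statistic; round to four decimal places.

-0.7746

Let group 1 = sample A, group 2 = sample B. H0: μ_1 = μ_2; H1: μ_1 > μ_2 (Welch's two-sample t-test, right-tailed).
t = (x̄_1 − x̄_2)/√(s_1²/n_1 + s_2²/n_2) = (58.2 − 59.9)/√(8.84²/29 + 4.37²/9) = -0.7746
Welch–Satterthwaite df ≈ 28.22
p-value = P(T ≥ -0.7746) ≈ 0.7775
Since p ≈ 0.7775 > α = 0.05, fail to reject H0; the evidence is not statistically significant.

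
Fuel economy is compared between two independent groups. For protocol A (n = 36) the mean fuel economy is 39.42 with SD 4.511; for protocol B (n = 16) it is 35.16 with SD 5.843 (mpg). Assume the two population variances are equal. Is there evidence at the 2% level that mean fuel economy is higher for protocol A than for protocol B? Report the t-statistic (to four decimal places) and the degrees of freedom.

t = 2.8652, df = 50

Let group 1 = protocol A, group 2 = protocol B. H0: μ_1 = μ_2; H1: μ_1 > μ_2 (two-sample pooled-variance t-test, right-tailed).
s_p² = [(36−1)·4.511² + (16−1)·5.843²]/(36+16−2) = 24.4866
t = (39.42 − 35.16)/√[24.4866·(1/36 + 1/16)] = 2.8652
df = n₁ + n₂ − 2 = 50
p-value = P(T ≥ 2.8652) ≈ 0.003
Since p ≈ 0.003 < α = 0.02, reject H0; the evidence is statistically significant.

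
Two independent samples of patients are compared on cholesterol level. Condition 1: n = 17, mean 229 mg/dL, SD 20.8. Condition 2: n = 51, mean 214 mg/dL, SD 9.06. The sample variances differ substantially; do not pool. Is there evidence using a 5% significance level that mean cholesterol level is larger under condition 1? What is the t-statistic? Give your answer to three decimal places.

Let group 1 = condition 1, group 2 = condition 2. H0: μ_1 = μ_2; H1: μ_1 > μ_2 (Welch's two-sample t-test, right-tailed).
t = (x̄_1 − x̄_2)/√(s_1²/n_1 + s_2²/n_2) = (229 − 214)/√(20.8²/17 + 9.06²/51) = 2.884
Welch–Satterthwaite df ≈ 18.06
p-value = P(T ≥ 2.884) ≈ 0.005
Since p ≈ 0.005 < α = 0.05, reject H0; the data support H1.

2.884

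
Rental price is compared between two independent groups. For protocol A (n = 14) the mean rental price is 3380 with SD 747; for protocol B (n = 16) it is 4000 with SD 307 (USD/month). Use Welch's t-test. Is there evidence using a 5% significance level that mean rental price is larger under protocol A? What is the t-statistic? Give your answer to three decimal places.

Let group 1 = protocol A, group 2 = protocol B. H0: μ_1 = μ_2; H1: μ_1 > μ_2 (Welch's two-sample t-test, right-tailed).
t = (x̄_1 − x̄_2)/√(s_1²/n_1 + s_2²/n_2) = (3380 − 4000)/√(747²/14 + 307²/16) = -2.899
Welch–Satterthwaite df ≈ 16.81
p-value = P(T ≥ -2.899) ≈ 0.995
Since p ≈ 0.995 > α = 0.05, fail to reject H0; the data do not provide sufficient evidence against H0.

-2.899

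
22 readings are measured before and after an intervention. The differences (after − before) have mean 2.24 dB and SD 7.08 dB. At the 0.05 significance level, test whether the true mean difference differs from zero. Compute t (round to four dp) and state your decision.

t = 1.4840; fail to reject H0

H0: μ_d = 0; H1: μ_d ≠ 0 (paired t-test on the differences, two-sided).
t = d̄/(s_d/√n) = 2.24/(7.08/√22) = 1.4840
df = n − 1 = 21
Two-sided p-value ≈ 0.1527
Since p ≈ 0.1527 > α = 0.05, fail to reject H0; the data do not provide sufficient evidence against H0.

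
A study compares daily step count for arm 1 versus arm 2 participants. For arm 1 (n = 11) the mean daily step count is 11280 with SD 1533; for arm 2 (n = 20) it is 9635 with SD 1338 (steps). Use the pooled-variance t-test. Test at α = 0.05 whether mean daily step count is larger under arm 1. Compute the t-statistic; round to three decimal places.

Let group 1 = arm 1, group 2 = arm 2. H0: μ_1 = μ_2; H1: μ_1 > μ_2 (two-sample pooled-variance t-test, right-tailed).
s_p² = [(11−1)·1533² + (20−1)·1338²]/(11+20−2) = 1983290
t = (11280 − 9635)/√[1983290·(1/11 + 1/20)] = 3.112
df = n₁ + n₂ − 2 = 29
p-value = P(T ≥ 3.112) ≈ 0.002
Since p ≈ 0.002 < α = 0.05, reject H0; the evidence is statistically significant.

3.112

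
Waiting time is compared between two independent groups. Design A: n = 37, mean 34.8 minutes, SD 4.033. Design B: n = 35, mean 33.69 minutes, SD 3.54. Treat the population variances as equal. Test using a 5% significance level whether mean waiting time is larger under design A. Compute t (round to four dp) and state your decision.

Let group 1 = design A, group 2 = design B. H0: μ_1 = μ_2; H1: μ_1 > μ_2 (two-sample pooled-variance t-test, right-tailed).
s_p² = [(37−1)·4.033² + (35−1)·3.54²]/(37+35−2) = 14.4517
t = (34.8 − 33.69)/√[14.4517·(1/37 + 1/35)] = 1.2383
df = n₁ + n₂ − 2 = 70
p-value = P(T ≥ 1.2383) ≈ 0.1099
Since p ≈ 0.1099 > α = 0.05, fail to reject H0; the data do not provide sufficient evidence against H0.

t = 1.2383; fail to reject H0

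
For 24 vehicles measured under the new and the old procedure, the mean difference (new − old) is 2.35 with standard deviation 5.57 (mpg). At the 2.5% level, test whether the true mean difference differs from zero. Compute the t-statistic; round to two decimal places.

2.07

H0: μ_d = 0; H1: μ_d ≠ 0 (paired t-test on the differences, two-sided).
t = d̄/(s_d/√n) = 2.35/(5.57/√24) = 2.07
df = n − 1 = 23
Two-sided p-value ≈ 0.0502
Since p ≈ 0.0502 > α = 0.025, fail to reject H0; the evidence is not statistically significant.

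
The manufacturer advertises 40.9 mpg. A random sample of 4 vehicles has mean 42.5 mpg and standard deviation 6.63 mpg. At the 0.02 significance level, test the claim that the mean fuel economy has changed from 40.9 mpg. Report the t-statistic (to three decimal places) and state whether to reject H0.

t = 0.483; fail to reject H0

H0: μ = 40.9; H1: μ ≠ 40.9 (one-sample t-test, two-sided).
t = (x̄ − μ₀)/(s/√n) = (42.5 − 40.9)/(6.63/√4) = 0.483
df = n − 1 = 3
Two-sided p-value ≈ 0.6624
Since p ≈ 0.6624 > α = 0.02, fail to reject H0; the data do not provide sufficient evidence against H0.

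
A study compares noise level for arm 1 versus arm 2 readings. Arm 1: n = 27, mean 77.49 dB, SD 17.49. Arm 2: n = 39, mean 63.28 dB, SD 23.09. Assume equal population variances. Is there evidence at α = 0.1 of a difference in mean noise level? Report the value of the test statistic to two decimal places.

Let group 1 = arm 1, group 2 = arm 2. H0: μ_1 = μ_2; H1: μ_1 ≠ μ_2 (two-sample pooled-variance t-test, two-sided).
s_p² = [(27−1)·17.49² + (39−1)·23.09²]/(27+39−2) = 440.829
t = (77.49 − 63.28)/√[440.829·(1/27 + 1/39)] = 2.70
df = n₁ + n₂ − 2 = 64
Two-sided p-value ≈ 0.009
Since p ≈ 0.009 < α = 0.1, reject H0; the evidence is statistically significant.

2.70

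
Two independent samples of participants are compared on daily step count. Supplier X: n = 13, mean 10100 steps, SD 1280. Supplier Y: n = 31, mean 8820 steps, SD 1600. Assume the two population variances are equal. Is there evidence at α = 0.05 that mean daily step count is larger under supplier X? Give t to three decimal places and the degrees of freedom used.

Let group 1 = supplier X, group 2 = supplier Y. H0: μ_1 = μ_2; H1: μ_1 > μ_2 (two-sample pooled-variance t-test, right-tailed).
s_p² = [(13−1)·1280² + (31−1)·1600²]/(13+31−2) = 2296690
t = (10100 − 8820)/√[2296690·(1/13 + 1/31)] = 2.556
df = n₁ + n₂ − 2 = 42
p-value = P(T ≥ 2.556) ≈ 0.007
Since p ≈ 0.007 < α = 0.05, reject H0; the data support H1.

t = 2.556, df = 42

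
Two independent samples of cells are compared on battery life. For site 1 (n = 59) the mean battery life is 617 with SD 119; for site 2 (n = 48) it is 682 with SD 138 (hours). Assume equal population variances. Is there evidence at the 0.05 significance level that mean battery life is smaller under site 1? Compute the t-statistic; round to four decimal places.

Let group 1 = site 1, group 2 = site 2. H0: μ_1 = μ_2; H1: μ_1 < μ_2 (two-sample pooled-variance t-test, left-tailed).
s_p² = [(59−1)·119² + (48−1)·138²]/(59+48−2) = 16346.7
t = (617 − 682)/√[16346.7·(1/59 + 1/48)] = -2.6155
df = n₁ + n₂ − 2 = 105
p-value = P(T ≤ -2.6155) ≈ 0.005
Since p ≈ 0.005 < α = 0.05, reject H0; the evidence is statistically significant.

-2.6155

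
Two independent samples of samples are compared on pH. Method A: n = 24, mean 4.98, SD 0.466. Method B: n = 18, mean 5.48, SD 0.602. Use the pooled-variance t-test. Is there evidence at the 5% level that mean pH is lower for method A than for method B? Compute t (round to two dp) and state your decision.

Let group 1 = method A, group 2 = method B. H0: μ_1 = μ_2; H1: μ_1 < μ_2 (two-sample pooled-variance t-test, left-tailed).
s_p² = [(24−1)·0.466² + (18−1)·0.602²]/(24+18−2) = 0.278886
t = (4.98 − 5.48)/√[0.278886·(1/24 + 1/18)] = -3.04
df = n₁ + n₂ − 2 = 40
p-value = P(T ≤ -3.04) ≈ 0.0021
Since p ≈ 0.0021 < α = 0.05, reject H0; the evidence is statistically significant.

t = -3.04; reject H0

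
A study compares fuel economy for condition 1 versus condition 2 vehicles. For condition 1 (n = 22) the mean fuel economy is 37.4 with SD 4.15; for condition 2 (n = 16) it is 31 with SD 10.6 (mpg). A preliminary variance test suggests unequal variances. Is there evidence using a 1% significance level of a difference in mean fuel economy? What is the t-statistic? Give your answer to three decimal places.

2.291

Let group 1 = condition 1, group 2 = condition 2. H0: μ_1 = μ_2; H1: μ_1 ≠ μ_2 (Welch's two-sample t-test, two-sided).
t = (x̄_1 − x̄_2)/√(s_1²/n_1 + s_2²/n_2) = (37.4 − 31)/√(4.15²/22 + 10.6²/16) = 2.291
Welch–Satterthwaite df ≈ 18.37
Two-sided p-value ≈ 0.034
Since p ≈ 0.034 > α = 0.01, fail to reject H0; the data do not provide sufficient evidence against H0.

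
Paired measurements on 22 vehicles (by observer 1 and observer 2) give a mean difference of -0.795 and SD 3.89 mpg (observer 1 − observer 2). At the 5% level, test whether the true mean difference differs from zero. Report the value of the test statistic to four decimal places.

-0.9586

H0: μ_d = 0; H1: μ_d ≠ 0 (paired t-test on the differences, two-sided).
t = d̄/(s_d/√n) = -0.795/(3.89/√22) = -0.9586
df = n − 1 = 21
Two-sided p-value ≈ 0.349
Since p ≈ 0.349 > α = 0.05, fail to reject H0; the data do not provide sufficient evidence against H0.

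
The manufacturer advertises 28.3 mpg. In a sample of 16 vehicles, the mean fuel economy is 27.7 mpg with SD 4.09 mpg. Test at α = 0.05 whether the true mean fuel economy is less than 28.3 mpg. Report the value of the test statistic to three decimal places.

H0: μ = 28.3; H1: μ < 28.3 (one-sample t-test, left-tailed).
t = (x̄ − μ₀)/(s/√n) = (27.7 − 28.3)/(4.09/√16) = -0.587
df = n − 1 = 15
p-value = P(T ≤ -0.587) ≈ 0.283
Since p ≈ 0.283 > α = 0.05, fail to reject H0; the evidence is not statistically significant.

-0.587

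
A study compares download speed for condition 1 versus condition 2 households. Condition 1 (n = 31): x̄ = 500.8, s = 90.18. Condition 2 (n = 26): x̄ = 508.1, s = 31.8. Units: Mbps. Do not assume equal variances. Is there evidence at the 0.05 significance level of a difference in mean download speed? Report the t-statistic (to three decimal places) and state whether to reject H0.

t = -0.421; fail to reject H0

Let group 1 = condition 1, group 2 = condition 2. H0: μ_1 = μ_2; H1: μ_1 ≠ μ_2 (Welch's two-sample t-test, two-sided).
t = (x̄_1 − x̄_2)/√(s_1²/n_1 + s_2²/n_2) = (500.8 − 508.1)/√(90.18²/31 + 31.8²/26) = -0.421
Welch–Satterthwaite df ≈ 38.54
Two-sided p-value ≈ 0.6764
Since p ≈ 0.6764 > α = 0.05, fail to reject H0; the data do not provide sufficient evidence against H0.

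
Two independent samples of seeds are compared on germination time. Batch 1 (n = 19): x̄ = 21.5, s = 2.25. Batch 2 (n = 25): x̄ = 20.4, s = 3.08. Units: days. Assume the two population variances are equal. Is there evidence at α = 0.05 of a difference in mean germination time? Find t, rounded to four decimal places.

1.3118

Let group 1 = batch 1, group 2 = batch 2. H0: μ_1 = μ_2; H1: μ_1 ≠ μ_2 (two-sample pooled-variance t-test, two-sided).
s_p² = [(19−1)·2.25² + (25−1)·3.08²]/(19+25−2) = 7.59044
t = (21.5 − 20.4)/√[7.59044·(1/19 + 1/25)] = 1.3118
df = n₁ + n₂ − 2 = 42
Two-sided p-value ≈ 0.1967
Since p ≈ 0.1967 > α = 0.05, fail to reject H0; the evidence is not statistically significant.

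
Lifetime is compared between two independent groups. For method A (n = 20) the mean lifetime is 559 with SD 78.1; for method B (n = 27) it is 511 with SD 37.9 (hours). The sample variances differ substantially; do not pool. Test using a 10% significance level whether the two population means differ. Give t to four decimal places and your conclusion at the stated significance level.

Let group 1 = method A, group 2 = method B. H0: μ_1 = μ_2; H1: μ_1 ≠ μ_2 (Welch's two-sample t-test, two-sided).
t = (x̄_1 − x̄_2)/√(s_1²/n_1 + s_2²/n_2) = (559 − 511)/√(78.1²/20 + 37.9²/27) = 2.5362
Welch–Satterthwaite df ≈ 25.64
Two-sided p-value ≈ 0.0176
Since p ≈ 0.0176 < α = 0.1, reject H0; the data support H1.

t = 2.5362; reject H0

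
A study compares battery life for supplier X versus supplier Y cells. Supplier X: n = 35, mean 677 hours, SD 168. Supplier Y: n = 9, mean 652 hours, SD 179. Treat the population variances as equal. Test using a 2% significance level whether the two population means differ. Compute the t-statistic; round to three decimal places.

0.393

Let group 1 = supplier X, group 2 = supplier Y. H0: μ_1 = μ_2; H1: μ_1 ≠ μ_2 (two-sample pooled-variance t-test, two-sided).
s_p² = [(35−1)·168² + (9−1)·179²]/(35+9−2) = 28951
t = (677 − 652)/√[28951·(1/35 + 1/9)] = 0.393
df = n₁ + n₂ − 2 = 42
Two-sided p-value ≈ 0.6962
Since p ≈ 0.6962 > α = 0.02, fail to reject H0; the data do not provide sufficient evidence against H0.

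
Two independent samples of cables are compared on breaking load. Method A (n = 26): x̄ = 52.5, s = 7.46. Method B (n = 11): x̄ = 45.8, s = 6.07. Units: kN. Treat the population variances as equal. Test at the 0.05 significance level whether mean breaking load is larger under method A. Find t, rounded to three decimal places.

2.627

Let group 1 = method A, group 2 = method B. H0: μ_1 = μ_2; H1: μ_1 > μ_2 (two-sample pooled-variance t-test, right-tailed).
s_p² = [(26−1)·7.46² + (11−1)·6.07²]/(26+11−2) = 50.2783
t = (52.5 − 45.8)/√[50.2783·(1/26 + 1/11)] = 2.627
df = n₁ + n₂ − 2 = 35
p-value = P(T ≥ 2.627) ≈ 0.0063
Since p ≈ 0.0063 < α = 0.05, reject H0; the evidence is statistically significant.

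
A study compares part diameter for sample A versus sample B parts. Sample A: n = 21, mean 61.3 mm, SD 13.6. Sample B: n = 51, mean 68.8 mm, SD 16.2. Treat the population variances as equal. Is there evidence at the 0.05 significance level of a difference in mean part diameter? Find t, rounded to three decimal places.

Let group 1 = sample A, group 2 = sample B. H0: μ_1 = μ_2; H1: μ_1 ≠ μ_2 (two-sample pooled-variance t-test, two-sided).
s_p² = [(21−1)·13.6² + (51−1)·16.2²]/(21+51−2) = 240.303
t = (61.3 − 68.8)/√[240.303·(1/21 + 1/51)] = -1.866
df = n₁ + n₂ − 2 = 70
Two-sided p-value ≈ 0.0662
Since p ≈ 0.0662 > α = 0.05, fail to reject H0; the evidence is not statistically significant.

-1.866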